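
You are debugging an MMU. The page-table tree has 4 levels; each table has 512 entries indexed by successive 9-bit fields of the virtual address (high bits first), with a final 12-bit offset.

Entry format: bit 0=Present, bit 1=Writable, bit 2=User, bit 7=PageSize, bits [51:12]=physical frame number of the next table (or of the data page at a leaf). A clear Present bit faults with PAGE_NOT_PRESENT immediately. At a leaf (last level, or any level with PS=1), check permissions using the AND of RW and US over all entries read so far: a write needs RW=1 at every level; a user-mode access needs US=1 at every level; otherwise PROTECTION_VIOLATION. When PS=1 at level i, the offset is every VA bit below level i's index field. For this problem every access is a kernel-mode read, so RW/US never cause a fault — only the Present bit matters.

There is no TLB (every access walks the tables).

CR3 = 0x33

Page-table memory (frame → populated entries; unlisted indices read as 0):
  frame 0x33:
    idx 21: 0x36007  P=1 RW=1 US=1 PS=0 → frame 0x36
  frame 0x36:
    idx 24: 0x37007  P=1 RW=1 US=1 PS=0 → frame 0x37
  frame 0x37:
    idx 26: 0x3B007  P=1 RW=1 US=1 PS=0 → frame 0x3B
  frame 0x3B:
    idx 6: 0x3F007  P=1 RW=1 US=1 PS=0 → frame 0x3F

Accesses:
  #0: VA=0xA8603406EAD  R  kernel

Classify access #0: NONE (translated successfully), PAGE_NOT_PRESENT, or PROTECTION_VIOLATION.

Per-access translation:
#0 VA=0xA8603406EAD (r,kernel):
  lvl0: tbl 0x33, slot 21 ⇒ 0x36007 (P1/RW1/US1/PS0)
  lvl1: tbl 0x36, slot 24 ⇒ 0x37007 (P1/RW1/US1/PS0)
  lvl2: tbl 0x37, slot 26 ⇒ 0x3B007 (P1/RW1/US1/PS0)
  lvl3: tbl 0x3B, slot 6 ⇒ 0x3F007 (P1/RW1/US1/PS0)
  ✓ 0x3FEAD  — 4 lookups

Access #0 fault: NONE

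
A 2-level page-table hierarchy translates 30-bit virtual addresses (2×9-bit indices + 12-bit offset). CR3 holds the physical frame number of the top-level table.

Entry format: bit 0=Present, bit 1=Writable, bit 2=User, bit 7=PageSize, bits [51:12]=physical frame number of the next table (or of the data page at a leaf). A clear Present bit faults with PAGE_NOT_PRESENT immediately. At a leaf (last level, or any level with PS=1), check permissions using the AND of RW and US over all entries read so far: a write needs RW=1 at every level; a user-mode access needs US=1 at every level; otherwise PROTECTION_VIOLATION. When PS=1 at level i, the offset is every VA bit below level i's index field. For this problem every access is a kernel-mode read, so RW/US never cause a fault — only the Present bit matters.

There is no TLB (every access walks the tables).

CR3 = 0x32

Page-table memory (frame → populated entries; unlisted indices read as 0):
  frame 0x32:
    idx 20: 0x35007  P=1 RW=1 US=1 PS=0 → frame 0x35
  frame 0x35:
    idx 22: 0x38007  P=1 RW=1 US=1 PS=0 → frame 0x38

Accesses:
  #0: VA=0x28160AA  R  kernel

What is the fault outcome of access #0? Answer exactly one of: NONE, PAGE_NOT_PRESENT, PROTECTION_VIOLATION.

Trace:
#0 VA=0x28160AA (r,kernel):
  L0 @0x32[20] → 0x35007  P=1,RW=1,US=1,PS=0
  L1 @0x35[22] → 0x38007  P=1,RW=1,US=1,PS=0
  ⇒ phys 0x380AA  [2 reads]

Access #0 fault: NONE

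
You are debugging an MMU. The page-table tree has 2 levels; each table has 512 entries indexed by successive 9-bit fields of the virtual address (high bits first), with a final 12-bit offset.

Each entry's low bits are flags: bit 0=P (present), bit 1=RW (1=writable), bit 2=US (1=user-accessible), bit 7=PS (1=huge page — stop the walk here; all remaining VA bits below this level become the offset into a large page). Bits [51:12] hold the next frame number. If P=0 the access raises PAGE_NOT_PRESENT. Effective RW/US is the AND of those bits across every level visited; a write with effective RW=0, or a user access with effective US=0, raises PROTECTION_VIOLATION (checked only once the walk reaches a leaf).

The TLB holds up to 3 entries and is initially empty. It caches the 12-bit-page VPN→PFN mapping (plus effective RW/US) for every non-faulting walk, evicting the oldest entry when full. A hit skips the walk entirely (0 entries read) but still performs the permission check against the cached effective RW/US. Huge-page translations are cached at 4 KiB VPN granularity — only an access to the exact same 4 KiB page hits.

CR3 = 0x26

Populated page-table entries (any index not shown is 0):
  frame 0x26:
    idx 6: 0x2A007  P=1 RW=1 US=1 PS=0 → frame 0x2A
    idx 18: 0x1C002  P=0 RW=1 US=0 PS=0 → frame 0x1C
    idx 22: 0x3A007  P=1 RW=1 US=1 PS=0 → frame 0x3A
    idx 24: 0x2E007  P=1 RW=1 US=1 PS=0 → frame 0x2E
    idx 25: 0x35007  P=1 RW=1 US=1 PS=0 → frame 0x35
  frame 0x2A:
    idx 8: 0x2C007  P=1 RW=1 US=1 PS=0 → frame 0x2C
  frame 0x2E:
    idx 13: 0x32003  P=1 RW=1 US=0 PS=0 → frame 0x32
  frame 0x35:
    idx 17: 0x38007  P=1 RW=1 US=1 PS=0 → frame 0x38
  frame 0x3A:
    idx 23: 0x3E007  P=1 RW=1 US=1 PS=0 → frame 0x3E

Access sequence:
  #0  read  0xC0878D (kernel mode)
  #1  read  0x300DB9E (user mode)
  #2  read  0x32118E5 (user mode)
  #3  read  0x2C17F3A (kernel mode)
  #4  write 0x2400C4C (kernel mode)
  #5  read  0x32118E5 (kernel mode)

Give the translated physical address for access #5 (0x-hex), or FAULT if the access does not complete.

Walk each access:
#0 VA=0xC0878D (r,kernel):
  L0: frame=0x26 idx=6 entry=0x2A007 [P=1 RW=1 US=1 PS=0]
  L1: frame=0x2A idx=8 entry=0x2C007 [P=1 RW=1 US=1 PS=0]
  → PA=0x2C78D  (2 entries read)
#1 VA=0x300DB9E (r,user):
  L0: frame=0x26 idx=24 entry=0x2E007 [P=1 RW=1 US=1 PS=0]
  L1: frame=0x2E idx=13 entry=0x32003 [P=1 RW=1 US=0 PS=0]
  → PROTECTION_VIOLATION  (2 entries read)
#2 VA=0x32118E5 (r,user):
  L0: frame=0x26 idx=25 entry=0x35007 [P=1 RW=1 US=1 PS=0]
  L1: frame=0x35 idx=17 entry=0x38007 [P=1 RW=1 US=1 PS=0]
  → PA=0x388E5  (2 entries read)
#3 VA=0x2C17F3A (r,kernel):
  L0: frame=0x26 idx=22 entry=0x3A007 [P=1 RW=1 US=1 PS=0]
  L1: frame=0x3A idx=23 entry=0x3E007 [P=1 RW=1 US=1 PS=0]
  → PA=0x3EF3A  (2 entries read)
#4 VA=0x2400C4C (w,kernel):
  L0: frame=0x26 idx=18 entry=0x1C002 [P=0 RW=1 US=0 PS=0]
  → PAGE_NOT_PRESENT  (1 entries read)
#5 VA=0x32118E5 (r,kernel):
  TLB hit vpn=0x3211 → PA=0x388E5

Access #5 PA: 0x388E5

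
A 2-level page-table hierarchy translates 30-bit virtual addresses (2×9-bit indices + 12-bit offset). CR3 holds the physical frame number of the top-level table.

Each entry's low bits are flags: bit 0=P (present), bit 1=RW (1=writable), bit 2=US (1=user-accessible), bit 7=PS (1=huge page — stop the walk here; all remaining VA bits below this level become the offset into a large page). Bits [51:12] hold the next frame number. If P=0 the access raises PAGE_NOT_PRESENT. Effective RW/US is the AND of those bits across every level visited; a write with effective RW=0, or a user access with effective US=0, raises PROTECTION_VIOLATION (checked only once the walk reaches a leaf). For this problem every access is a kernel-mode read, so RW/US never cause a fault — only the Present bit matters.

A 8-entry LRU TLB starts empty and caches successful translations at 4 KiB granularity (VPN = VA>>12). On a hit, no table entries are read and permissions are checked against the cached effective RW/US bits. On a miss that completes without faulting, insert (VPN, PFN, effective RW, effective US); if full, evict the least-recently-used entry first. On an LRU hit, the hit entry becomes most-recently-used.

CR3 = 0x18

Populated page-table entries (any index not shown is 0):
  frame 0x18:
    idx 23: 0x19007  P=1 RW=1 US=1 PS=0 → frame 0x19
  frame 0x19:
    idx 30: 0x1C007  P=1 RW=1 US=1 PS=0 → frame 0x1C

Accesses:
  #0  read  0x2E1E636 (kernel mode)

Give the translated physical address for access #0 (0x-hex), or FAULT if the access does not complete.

Per-access translation:
#0 VA=0x2E1E636 (r,kernel):
  L0: frame=0x18 idx=23 entry=0x19007 [P=1 RW=1 US=1 PS=0]
  L1: frame=0x19 idx=30 entry=0x1C007 [P=1 RW=1 US=1 PS=0]
  → PA=0x1C636  (2 entries read)

Access #0 PA: 0x1C636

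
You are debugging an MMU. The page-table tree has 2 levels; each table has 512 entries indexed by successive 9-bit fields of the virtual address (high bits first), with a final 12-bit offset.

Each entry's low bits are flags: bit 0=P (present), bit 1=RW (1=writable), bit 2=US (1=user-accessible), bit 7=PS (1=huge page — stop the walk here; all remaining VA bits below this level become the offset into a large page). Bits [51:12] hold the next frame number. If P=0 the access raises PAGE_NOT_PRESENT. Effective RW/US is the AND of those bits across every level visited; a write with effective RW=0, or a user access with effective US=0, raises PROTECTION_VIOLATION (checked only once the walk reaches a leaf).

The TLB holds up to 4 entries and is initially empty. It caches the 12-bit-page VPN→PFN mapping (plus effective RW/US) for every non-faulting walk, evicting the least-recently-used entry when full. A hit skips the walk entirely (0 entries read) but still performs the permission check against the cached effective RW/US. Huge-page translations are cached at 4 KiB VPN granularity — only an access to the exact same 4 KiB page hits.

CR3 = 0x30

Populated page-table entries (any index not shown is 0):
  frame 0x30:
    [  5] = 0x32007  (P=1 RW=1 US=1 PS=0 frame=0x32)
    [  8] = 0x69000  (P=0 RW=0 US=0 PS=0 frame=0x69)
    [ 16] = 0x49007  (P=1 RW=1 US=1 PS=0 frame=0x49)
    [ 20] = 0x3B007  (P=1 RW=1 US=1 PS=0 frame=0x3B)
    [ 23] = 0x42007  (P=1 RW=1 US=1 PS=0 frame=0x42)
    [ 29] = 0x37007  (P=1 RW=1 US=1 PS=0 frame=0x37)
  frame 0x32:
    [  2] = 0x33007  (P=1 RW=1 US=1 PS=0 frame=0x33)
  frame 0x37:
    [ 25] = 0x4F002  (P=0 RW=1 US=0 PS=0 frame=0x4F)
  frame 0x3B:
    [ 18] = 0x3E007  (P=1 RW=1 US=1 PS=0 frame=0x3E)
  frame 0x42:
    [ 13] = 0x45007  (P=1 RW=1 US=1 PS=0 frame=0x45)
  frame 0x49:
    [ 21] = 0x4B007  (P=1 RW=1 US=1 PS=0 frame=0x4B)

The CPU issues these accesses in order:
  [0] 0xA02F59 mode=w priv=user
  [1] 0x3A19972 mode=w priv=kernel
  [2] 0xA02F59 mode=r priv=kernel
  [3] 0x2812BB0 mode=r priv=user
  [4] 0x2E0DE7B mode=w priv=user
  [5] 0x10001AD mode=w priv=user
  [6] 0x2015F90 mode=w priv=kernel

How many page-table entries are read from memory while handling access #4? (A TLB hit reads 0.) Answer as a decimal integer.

Trace:
#0 VA=0xA02F59 (w,user):
  [0] read 0x30 idx=5: raw=0x32007 flags P=1 W=1 U=1 S=0
  [1] read 0x32 idx=2: raw=0x33007 flags P=1 W=1 U=1 S=0
  ⇒ phys 0x33F59  [2 reads]
#1 VA=0x3A19972 (w,kernel):
  [0] read 0x30 idx=29: raw=0x37007 flags P=1 W=1 U=1 S=0
  [1] read 0x37 idx=25: raw=0x4F002 flags P=0 W=1 U=0 S=0
  ⇒ fault: PAGE_NOT_PRESENT  — 2 lookups
#2 VA=0xA02F59 (r,kernel):
  TLB hit vpn=0xA02 → PA=0x33F59
#3 VA=0x2812BB0 (r,user):
  [0] read 0x30 idx=20: raw=0x3B007 flags P=1 W=1 U=1 S=0
  [1] read 0x3B idx=18: raw=0x3E007 flags P=1 W=1 U=1 S=0
  ⇒ phys 0x3EBB0  [2 reads]
#4 VA=0x2E0DE7B (w,user):
  [0] read 0x30 idx=23: raw=0x42007 flags P=1 W=1 U=1 S=0
  [1] read 0x42 idx=13: raw=0x45007 flags P=1 W=1 U=1 S=0
  ⇒ phys 0x45E7B  [2 reads]
#5 VA=0x10001AD (w,user):
  [0] read 0x30 idx=8: raw=0x69000 flags P=0 W=0 U=0 S=0
  ⇒ fault: PAGE_NOT_PRESENT  — 1 lookups
#6 VA=0x2015F90 (w,kernel):
  [0] read 0x30 idx=16: raw=0x49007 flags P=1 W=1 U=1 S=0
  [1] read 0x49 idx=21: raw=0x4B007 flags P=1 W=1 U=1 S=0
  ⇒ phys 0x4BF90  [2 reads]

Entries read for #4: 2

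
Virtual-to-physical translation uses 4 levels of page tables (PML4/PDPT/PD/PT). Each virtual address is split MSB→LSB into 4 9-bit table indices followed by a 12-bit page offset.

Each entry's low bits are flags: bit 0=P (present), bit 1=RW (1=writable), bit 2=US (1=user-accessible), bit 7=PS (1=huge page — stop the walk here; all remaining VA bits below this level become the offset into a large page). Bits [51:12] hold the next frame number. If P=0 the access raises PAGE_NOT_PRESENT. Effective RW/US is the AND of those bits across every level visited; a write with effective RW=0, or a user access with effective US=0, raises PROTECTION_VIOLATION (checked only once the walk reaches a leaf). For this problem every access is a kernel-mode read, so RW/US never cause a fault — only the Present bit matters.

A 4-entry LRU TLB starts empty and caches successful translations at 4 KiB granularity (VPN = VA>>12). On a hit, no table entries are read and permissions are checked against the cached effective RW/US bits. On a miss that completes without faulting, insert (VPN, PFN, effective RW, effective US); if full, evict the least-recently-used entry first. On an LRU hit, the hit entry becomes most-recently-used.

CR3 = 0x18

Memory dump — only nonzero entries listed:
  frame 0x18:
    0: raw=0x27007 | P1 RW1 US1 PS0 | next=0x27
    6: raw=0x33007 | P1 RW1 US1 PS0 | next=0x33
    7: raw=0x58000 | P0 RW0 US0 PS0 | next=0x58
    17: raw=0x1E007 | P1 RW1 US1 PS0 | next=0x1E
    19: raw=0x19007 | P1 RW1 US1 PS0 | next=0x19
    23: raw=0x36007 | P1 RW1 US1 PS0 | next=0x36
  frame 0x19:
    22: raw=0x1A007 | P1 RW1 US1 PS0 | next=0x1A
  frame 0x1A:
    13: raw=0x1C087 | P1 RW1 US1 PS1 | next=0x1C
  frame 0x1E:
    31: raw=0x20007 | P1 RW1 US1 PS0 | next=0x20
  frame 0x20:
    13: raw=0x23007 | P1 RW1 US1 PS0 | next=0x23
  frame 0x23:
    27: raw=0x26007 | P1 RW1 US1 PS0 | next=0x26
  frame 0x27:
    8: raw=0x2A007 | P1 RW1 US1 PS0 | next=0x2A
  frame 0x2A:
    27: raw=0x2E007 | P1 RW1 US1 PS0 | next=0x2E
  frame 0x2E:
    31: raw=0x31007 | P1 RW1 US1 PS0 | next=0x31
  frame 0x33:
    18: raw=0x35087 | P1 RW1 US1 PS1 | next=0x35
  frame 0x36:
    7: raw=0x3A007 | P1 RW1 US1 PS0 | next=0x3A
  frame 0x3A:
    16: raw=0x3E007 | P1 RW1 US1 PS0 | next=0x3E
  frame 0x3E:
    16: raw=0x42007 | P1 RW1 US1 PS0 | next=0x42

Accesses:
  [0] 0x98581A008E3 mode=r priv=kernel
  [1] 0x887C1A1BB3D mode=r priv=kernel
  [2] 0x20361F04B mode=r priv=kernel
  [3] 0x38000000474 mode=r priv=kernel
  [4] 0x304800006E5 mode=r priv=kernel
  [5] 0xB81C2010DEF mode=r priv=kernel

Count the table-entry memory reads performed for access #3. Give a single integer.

Per-access translation:
#0 VA=0x98581A008E3 (r,kernel):
  lvl0: tbl 0x18, slot 19 ⇒ 0x19007 (P1/RW1/US1/PS0)
  lvl1: tbl 0x19, slot 22 ⇒ 0x1A007 (P1/RW1/US1/PS0)
  lvl2: tbl 0x1A, slot 13 ⇒ 0x1C087 (P1/RW1/US1/PS1)
  ⇒ phys 0x1C8E3 (huge @L2)  [3 reads]
#1 VA=0x887C1A1BB3D (r,kernel):
  lvl0: tbl 0x18, slot 17 ⇒ 0x1E007 (P1/RW1/US1/PS0)
  lvl1: tbl 0x1E, slot 31 ⇒ 0x20007 (P1/RW1/US1/PS0)
  lvl2: tbl 0x20, slot 13 ⇒ 0x23007 (P1/RW1/US1/PS0)
  lvl3: tbl 0x23, slot 27 ⇒ 0x26007 (P1/RW1/US1/PS0)
  ⇒ phys 0x26B3D  [4 reads]
#2 VA=0x20361F04B (r,kernel):
  lvl0: tbl 0x18, slot 0 ⇒ 0x27007 (P1/RW1/US1/PS0)
  lvl1: tbl 0x27, slot 8 ⇒ 0x2A007 (P1/RW1/US1/PS0)
  lvl2: tbl 0x2A, slot 27 ⇒ 0x2E007 (P1/RW1/US1/PS0)
  lvl3: tbl 0x2E, slot 31 ⇒ 0x31007 (P1/RW1/US1/PS0)
  ⇒ phys 0x3104B  [4 reads]
#3 VA=0x38000000474 (r,kernel):
  lvl0: tbl 0x18, slot 7 ⇒ 0x58000 (P0/RW0/US0/PS0)
  ✗ PAGE_NOT_PRESENT  [1 reads]
#4 VA=0x304800006E5 (r,kernel):
  lvl0: tbl 0x18, slot 6 ⇒ 0x33007 (P1/RW1/US1/PS0)
  lvl1: tbl 0x33, slot 18 ⇒ 0x35087 (P1/RW1/US1/PS1)
  ⇒ phys 0x356E5 (huge @L1)  [2 reads]
#5 VA=0xB81C2010DEF (r,kernel):
  lvl0: tbl 0x18, slot 23 ⇒ 0x36007 (P1/RW1/US1/PS0)
  lvl1: tbl 0x36, slot 7 ⇒ 0x3A007 (P1/RW1/US1/PS0)
  lvl2: tbl 0x3A, slot 16 ⇒ 0x3E007 (P1/RW1/US1/PS0)
  lvl3: tbl 0x3E, slot 16 ⇒ 0x42007 (P1/RW1/US1/PS0)
  ⇒ phys 0x42DEF  [4 reads]

Entries read for #3: 1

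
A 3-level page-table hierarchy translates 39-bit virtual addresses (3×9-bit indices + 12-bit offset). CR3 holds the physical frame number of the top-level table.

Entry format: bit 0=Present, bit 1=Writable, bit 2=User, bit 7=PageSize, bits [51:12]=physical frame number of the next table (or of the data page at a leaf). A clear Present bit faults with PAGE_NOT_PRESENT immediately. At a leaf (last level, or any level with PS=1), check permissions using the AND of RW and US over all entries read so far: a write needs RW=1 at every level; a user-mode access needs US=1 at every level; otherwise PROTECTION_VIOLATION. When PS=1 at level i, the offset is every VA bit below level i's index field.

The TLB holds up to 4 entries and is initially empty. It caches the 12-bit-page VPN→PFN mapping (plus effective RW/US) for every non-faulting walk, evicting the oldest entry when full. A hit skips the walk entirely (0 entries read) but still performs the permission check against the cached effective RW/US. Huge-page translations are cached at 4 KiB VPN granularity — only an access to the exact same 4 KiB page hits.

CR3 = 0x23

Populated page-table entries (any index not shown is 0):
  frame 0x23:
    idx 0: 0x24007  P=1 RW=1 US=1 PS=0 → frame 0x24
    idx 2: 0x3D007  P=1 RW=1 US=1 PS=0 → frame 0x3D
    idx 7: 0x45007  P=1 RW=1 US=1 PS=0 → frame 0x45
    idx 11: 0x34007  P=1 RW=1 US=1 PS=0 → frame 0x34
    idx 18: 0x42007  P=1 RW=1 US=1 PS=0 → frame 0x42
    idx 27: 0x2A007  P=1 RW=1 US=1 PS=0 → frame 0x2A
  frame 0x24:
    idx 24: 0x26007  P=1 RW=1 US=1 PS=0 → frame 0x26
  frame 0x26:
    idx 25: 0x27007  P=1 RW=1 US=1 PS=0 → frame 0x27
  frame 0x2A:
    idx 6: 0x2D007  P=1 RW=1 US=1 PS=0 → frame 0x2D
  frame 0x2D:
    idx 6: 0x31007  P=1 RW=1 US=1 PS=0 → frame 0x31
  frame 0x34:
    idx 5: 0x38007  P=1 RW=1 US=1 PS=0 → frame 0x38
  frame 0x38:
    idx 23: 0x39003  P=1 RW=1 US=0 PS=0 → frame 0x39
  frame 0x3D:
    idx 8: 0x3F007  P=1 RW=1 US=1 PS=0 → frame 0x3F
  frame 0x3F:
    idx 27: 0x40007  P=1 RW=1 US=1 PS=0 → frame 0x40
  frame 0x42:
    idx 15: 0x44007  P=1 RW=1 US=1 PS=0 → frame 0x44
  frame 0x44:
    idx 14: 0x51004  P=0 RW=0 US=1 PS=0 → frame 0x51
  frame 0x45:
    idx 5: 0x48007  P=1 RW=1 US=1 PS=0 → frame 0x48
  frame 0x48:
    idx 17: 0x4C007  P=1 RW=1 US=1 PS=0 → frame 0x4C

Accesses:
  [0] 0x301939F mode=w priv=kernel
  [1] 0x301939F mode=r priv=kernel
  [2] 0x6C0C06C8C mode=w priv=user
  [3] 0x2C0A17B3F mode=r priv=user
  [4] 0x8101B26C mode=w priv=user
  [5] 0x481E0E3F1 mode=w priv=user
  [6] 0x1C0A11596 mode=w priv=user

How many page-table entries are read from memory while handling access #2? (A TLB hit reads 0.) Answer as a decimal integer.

Walk each access:
#0 VA=0x301939F (w,kernel):
  L0 @0x23[0] → 0x24007  P=1,RW=1,US=1,PS=0
  L1 @0x24[24] → 0x26007  P=1,RW=1,US=1,PS=0
  L2 @0x26[25] → 0x27007  P=1,RW=1,US=1,PS=0
  ⇒ phys 0x2739F  [3 reads]
#1 VA=0x301939F (r,kernel):
  TLB hit vpn=0x3019 → PA=0x2739F
#2 VA=0x6C0C06C8C (w,user):
  L0 @0x23[27] → 0x2A007  P=1,RW=1,US=1,PS=0
  L1 @0x2A[6] → 0x2D007  P=1,RW=1,US=1,PS=0
  L2 @0x2D[6] → 0x31007  P=1,RW=1,US=1,PS=0
  ⇒ phys 0x31C8C  [3 reads]
#3 VA=0x2C0A17B3F (r,user):
  L0 @0x23[11] → 0x34007  P=1,RW=1,US=1,PS=0
  L1 @0x34[5] → 0x38007  P=1,RW=1,US=1,PS=0
  L2 @0x38[23] → 0x39003  P=1,RW=1,US=0,PS=0
  ✗ PROTECTION_VIOLATION  [3 reads]
#4 VA=0x8101B26C (w,user):
  L0 @0x23[2] → 0x3D007  P=1,RW=1,US=1,PS=0
  L1 @0x3D[8] → 0x3F007  P=1,RW=1,US=1,PS=0
  L2 @0x3F[27] → 0x40007  P=1,RW=1,US=1,PS=0
  ⇒ phys 0x4026C  [3 reads]
#5 VA=0x481E0E3F1 (w,user):
  L0 @0x23[18] → 0x42007  P=1,RW=1,US=1,PS=0
  L1 @0x42[15] → 0x44007  P=1,RW=1,US=1,PS=0
  L2 @0x44[14] → 0x51004  P=0,RW=0,US=1,PS=0
  ✗ PAGE_NOT_PRESENT  [3 reads]
#6 VA=0x1C0A11596 (w,user):
  L0 @0x23[7] → 0x45007  P=1,RW=1,US=1,PS=0
  L1 @0x45[5] → 0x48007  P=1,RW=1,US=1,PS=0
  L2 @0x48[17] → 0x4C007  P=1,RW=1,US=1,PS=0
  ⇒ phys 0x4C596  [3 reads]

Entries read for #2: 3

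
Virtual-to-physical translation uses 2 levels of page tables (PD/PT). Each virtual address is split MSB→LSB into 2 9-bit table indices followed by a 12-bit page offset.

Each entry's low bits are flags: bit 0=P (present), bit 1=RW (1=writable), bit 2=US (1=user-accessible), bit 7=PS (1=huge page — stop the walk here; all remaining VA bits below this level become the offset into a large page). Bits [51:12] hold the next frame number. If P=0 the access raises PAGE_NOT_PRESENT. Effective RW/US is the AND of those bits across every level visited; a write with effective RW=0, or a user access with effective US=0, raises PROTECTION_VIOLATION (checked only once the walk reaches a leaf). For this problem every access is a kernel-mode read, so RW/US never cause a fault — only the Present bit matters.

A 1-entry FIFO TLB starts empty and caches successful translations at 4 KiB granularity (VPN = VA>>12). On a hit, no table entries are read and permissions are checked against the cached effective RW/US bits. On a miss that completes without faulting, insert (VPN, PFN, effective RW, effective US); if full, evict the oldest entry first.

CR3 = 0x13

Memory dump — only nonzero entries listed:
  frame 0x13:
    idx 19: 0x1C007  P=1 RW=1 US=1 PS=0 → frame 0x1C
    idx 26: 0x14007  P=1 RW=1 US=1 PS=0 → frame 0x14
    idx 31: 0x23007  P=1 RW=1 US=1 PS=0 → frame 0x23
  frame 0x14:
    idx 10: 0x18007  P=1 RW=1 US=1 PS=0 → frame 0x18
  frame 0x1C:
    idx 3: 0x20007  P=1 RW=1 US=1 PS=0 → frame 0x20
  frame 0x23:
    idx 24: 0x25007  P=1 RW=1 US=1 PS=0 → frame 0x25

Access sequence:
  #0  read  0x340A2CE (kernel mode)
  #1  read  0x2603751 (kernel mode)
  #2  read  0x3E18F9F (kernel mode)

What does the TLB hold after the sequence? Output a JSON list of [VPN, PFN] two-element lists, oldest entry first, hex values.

Per-access translation:
#0 VA=0x340A2CE (r,kernel):
  lvl0: tbl 0x13, slot 26 ⇒ 0x14007 (P1/RW1/US1/PS0)
  lvl1: tbl 0x14, slot 10 ⇒ 0x18007 (P1/RW1/US1/PS0)
  → PA=0x182CE  (2 entries read)
#1 VA=0x2603751 (r,kernel):
  lvl0: tbl 0x13, slot 19 ⇒ 0x1C007 (P1/RW1/US1/PS0)
  lvl1: tbl 0x1C, slot 3 ⇒ 0x20007 (P1/RW1/US1/PS0)
  → PA=0x20751  (2 entries read)
#2 VA=0x3E18F9F (r,kernel):
  lvl0: tbl 0x13, slot 31 ⇒ 0x23007 (P1/RW1/US1/PS0)
  lvl1: tbl 0x23, slot 24 ⇒ 0x25007 (P1/RW1/US1/PS0)
  → PA=0x25F9F  (2 entries read)

TLB: [["0x3E18", "0x25"]]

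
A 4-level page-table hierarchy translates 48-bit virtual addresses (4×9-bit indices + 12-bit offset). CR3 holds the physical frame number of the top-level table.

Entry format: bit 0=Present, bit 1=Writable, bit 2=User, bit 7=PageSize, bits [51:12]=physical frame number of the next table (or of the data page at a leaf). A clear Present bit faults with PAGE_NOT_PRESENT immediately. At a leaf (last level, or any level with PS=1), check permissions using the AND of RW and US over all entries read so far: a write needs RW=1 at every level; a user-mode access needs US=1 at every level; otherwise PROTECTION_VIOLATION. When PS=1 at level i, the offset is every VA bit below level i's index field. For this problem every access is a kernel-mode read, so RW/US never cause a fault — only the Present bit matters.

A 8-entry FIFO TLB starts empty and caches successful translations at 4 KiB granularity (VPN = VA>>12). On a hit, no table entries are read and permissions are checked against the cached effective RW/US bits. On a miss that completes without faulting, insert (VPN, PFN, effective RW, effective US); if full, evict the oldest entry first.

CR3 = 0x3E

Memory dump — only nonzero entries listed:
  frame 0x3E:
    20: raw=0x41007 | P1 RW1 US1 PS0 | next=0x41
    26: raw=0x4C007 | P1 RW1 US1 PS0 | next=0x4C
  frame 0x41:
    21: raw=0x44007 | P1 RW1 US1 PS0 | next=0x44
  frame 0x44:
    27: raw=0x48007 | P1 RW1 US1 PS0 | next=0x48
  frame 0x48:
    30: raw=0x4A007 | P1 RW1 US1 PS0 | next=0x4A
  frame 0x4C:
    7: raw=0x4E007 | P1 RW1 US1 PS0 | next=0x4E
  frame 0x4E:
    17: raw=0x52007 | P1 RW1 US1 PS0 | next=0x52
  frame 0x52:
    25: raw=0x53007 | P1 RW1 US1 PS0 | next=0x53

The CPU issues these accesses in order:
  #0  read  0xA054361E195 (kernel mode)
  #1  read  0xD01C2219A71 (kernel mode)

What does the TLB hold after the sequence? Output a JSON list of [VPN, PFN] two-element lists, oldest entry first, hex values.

Walk each access:
#0 VA=0xA054361E195 (r,kernel):
  L0: frame=0x3E idx=20 entry=0x41007 [P=1 RW=1 US=1 PS=0]
  L1: frame=0x41 idx=21 entry=0x44007 [P=1 RW=1 US=1 PS=0]
  L2: frame=0x44 idx=27 entry=0x48007 [P=1 RW=1 US=1 PS=0]
  L3: frame=0x48 idx=30 entry=0x4A007 [P=1 RW=1 US=1 PS=0]
  ✓ 0x4A195  — 4 lookups
#1 VA=0xD01C2219A71 (r,kernel):
  L0: frame=0x3E idx=26 entry=0x4C007 [P=1 RW=1 US=1 PS=0]
  L1: frame=0x4C idx=7 entry=0x4E007 [P=1 RW=1 US=1 PS=0]
  L2: frame=0x4E idx=17 entry=0x52007 [P=1 RW=1 US=1 PS=0]
  L3: frame=0x52 idx=25 entry=0x53007 [P=1 RW=1 US=1 PS=0]
  ✓ 0x53A71  — 4 lookups

TLB: [["0xA054361E", "0x4A"], ["0xD01C2219", "0x53"]]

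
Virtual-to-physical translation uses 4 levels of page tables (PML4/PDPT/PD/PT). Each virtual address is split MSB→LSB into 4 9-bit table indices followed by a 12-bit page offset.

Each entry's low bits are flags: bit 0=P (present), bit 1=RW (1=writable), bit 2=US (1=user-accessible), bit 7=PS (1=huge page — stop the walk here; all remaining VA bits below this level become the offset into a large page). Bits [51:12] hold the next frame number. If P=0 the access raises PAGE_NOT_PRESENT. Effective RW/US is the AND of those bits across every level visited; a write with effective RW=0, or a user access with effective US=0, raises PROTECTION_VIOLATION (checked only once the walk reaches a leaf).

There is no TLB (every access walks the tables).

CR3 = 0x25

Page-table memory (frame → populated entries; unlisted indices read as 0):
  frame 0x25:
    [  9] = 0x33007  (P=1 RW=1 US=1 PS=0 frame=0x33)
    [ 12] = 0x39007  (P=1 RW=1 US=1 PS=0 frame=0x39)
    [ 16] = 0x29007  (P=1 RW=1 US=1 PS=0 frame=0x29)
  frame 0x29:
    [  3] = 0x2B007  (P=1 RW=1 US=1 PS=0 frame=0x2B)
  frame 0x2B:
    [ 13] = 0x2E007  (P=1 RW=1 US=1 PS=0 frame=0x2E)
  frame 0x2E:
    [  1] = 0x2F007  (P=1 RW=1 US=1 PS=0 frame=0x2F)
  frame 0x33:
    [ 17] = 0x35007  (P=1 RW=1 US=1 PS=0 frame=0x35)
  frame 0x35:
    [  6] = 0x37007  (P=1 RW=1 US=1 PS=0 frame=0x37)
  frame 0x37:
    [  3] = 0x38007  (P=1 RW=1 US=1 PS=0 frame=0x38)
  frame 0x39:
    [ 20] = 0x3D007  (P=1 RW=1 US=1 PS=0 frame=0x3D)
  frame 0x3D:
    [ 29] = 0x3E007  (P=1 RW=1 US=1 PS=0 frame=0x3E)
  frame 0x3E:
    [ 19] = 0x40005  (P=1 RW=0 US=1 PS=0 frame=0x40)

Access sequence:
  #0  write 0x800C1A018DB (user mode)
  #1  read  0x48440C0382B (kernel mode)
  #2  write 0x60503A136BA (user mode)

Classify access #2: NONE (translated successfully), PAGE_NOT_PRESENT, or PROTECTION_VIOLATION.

Walk each access:
#0 VA=0x800C1A018DB (w,user):
  L0: frame=0x25 idx=16 entry=0x29007 [P=1 RW=1 US=1 PS=0]
  L1: frame=0x29 idx=3 entry=0x2B007 [P=1 RW=1 US=1 PS=0]
  L2: frame=0x2B idx=13 entry=0x2E007 [P=1 RW=1 US=1 PS=0]
  L3: frame=0x2E idx=1 entry=0x2F007 [P=1 RW=1 US=1 PS=0]
  ⇒ phys 0x2F8DB  [4 reads]
#1 VA=0x48440C0382B (r,kernel):
  L0: frame=0x25 idx=9 entry=0x33007 [P=1 RW=1 US=1 PS=0]
  L1: frame=0x33 idx=17 entry=0x35007 [P=1 RW=1 US=1 PS=0]
  L2: frame=0x35 idx=6 entry=0x37007 [P=1 RW=1 US=1 PS=0]
  L3: frame=0x37 idx=3 entry=0x38007 [P=1 RW=1 US=1 PS=0]
  ⇒ phys 0x3882B  [4 reads]
#2 VA=0x60503A136BA (w,user):
  L0: frame=0x25 idx=12 entry=0x39007 [P=1 RW=1 US=1 PS=0]
  L1: frame=0x39 idx=20 entry=0x3D007 [P=1 RW=1 US=1 PS=0]
  L2: frame=0x3D idx=29 entry=0x3E007 [P=1 RW=1 US=1 PS=0]
  L3: frame=0x3E idx=19 entry=0x40005 [P=1 RW=0 US=1 PS=0]
  ⇒ fault: PROTECTION_VIOLATION  — 4 lookups

Access #2 fault: PROTECTION_VIOLATION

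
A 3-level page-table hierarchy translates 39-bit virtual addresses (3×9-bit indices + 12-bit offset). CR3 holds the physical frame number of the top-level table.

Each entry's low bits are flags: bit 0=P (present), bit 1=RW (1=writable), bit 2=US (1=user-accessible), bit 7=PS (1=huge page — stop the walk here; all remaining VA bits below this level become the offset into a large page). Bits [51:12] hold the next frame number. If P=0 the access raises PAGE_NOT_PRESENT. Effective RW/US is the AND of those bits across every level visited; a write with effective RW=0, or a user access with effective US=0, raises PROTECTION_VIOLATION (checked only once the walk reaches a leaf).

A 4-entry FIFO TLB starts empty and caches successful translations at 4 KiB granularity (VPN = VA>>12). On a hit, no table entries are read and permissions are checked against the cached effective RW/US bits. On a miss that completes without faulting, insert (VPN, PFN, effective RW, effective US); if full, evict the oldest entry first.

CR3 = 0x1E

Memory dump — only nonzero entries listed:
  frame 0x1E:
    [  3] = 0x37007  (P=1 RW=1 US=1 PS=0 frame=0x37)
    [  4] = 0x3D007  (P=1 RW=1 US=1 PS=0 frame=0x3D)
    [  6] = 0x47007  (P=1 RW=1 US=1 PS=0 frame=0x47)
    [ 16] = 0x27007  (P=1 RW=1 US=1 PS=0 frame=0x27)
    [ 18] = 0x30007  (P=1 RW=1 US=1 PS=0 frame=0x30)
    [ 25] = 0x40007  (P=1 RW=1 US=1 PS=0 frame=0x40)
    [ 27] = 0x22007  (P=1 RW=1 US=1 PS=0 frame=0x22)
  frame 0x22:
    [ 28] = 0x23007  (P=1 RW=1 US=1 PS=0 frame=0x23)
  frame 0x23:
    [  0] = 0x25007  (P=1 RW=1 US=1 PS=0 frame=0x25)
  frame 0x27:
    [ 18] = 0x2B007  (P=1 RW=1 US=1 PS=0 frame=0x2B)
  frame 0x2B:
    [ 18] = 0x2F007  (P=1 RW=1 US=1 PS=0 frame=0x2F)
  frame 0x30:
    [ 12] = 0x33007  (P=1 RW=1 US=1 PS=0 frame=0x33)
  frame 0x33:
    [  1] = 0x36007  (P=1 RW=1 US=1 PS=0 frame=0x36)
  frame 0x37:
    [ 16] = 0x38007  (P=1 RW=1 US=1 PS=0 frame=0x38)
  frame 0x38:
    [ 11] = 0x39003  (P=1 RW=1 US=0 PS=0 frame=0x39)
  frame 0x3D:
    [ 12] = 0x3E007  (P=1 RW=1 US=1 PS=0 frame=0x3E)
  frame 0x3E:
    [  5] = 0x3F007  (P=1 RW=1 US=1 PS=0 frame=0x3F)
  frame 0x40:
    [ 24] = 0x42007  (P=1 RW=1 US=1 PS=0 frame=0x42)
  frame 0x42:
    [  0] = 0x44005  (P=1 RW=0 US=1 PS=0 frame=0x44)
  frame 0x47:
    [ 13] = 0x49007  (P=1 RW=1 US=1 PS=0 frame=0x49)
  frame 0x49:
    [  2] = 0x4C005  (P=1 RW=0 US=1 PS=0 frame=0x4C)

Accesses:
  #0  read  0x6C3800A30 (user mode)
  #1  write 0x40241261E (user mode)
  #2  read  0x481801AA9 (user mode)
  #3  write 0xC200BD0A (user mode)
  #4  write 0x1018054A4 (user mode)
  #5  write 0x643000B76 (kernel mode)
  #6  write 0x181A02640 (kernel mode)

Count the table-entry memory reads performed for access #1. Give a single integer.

Trace:
#0 VA=0x6C3800A30 (r,user):
  lvl0: tbl 0x1E, slot 27 ⇒ 0x22007 (P1/RW1/US1/PS0)
  lvl1: tbl 0x22, slot 28 ⇒ 0x23007 (P1/RW1/US1/PS0)
  lvl2: tbl 0x23, slot 0 ⇒ 0x25007 (P1/RW1/US1/PS0)
  → PA=0x25A30  (3 entries read)
#1 VA=0x40241261E (w,user):
  lvl0: tbl 0x1E, slot 16 ⇒ 0x27007 (P1/RW1/US1/PS0)
  lvl1: tbl 0x27, slot 18 ⇒ 0x2B007 (P1/RW1/US1/PS0)
  lvl2: tbl 0x2B, slot 18 ⇒ 0x2F007 (P1/RW1/US1/PS0)
  → PA=0x2F61E  (3 entries read)
#2 VA=0x481801AA9 (r,user):
  lvl0: tbl 0x1E, slot 18 ⇒ 0x30007 (P1/RW1/US1/PS0)
  lvl1: tbl 0x30, slot 12 ⇒ 0x33007 (P1/RW1/US1/PS0)
  lvl2: tbl 0x33, slot 1 ⇒ 0x36007 (P1/RW1/US1/PS0)
  → PA=0x36AA9  (3 entries read)
#3 VA=0xC200BD0A (w,user):
  lvl0: tbl 0x1E, slot 3 ⇒ 0x37007 (P1/RW1/US1/PS0)
  lvl1: tbl 0x37, slot 16 ⇒ 0x38007 (P1/RW1/US1/PS0)
  lvl2: tbl 0x38, slot 11 ⇒ 0x39003 (P1/RW1/US0/PS0)
  ⇒ fault: PROTECTION_VIOLATION  — 3 lookups
#4 VA=0x1018054A4 (w,user):
  lvl0: tbl 0x1E, slot 4 ⇒ 0x3D007 (P1/RW1/US1/PS0)
  lvl1: tbl 0x3D, slot 12 ⇒ 0x3E007 (P1/RW1/US1/PS0)
  lvl2: tbl 0x3E, slot 5 ⇒ 0x3F007 (P1/RW1/US1/PS0)
  → PA=0x3F4A4  (3 entries read)
#5 VA=0x643000B76 (w,kernel):
  lvl0: tbl 0x1E, slot 25 ⇒ 0x40007 (P1/RW1/US1/PS0)
  lvl1: tbl 0x40, slot 24 ⇒ 0x42007 (P1/RW1/US1/PS0)
  lvl2: tbl 0x42, slot 0 ⇒ 0x44005 (P1/RW0/US1/PS0)
  ⇒ fault: PROTECTION_VIOLATION  — 3 lookups
#6 VA=0x181A02640 (w,kernel):
  lvl0: tbl 0x1E, slot 6 ⇒ 0x47007 (P1/RW1/US1/PS0)
  lvl1: tbl 0x47, slot 13 ⇒ 0x49007 (P1/RW1/US1/PS0)
  lvl2: tbl 0x49, slot 2 ⇒ 0x4C005 (P1/RW0/US1/PS0)
  ⇒ fault: PROTECTION_VIOLATION  — 3 lookups

Entries read for #1: 3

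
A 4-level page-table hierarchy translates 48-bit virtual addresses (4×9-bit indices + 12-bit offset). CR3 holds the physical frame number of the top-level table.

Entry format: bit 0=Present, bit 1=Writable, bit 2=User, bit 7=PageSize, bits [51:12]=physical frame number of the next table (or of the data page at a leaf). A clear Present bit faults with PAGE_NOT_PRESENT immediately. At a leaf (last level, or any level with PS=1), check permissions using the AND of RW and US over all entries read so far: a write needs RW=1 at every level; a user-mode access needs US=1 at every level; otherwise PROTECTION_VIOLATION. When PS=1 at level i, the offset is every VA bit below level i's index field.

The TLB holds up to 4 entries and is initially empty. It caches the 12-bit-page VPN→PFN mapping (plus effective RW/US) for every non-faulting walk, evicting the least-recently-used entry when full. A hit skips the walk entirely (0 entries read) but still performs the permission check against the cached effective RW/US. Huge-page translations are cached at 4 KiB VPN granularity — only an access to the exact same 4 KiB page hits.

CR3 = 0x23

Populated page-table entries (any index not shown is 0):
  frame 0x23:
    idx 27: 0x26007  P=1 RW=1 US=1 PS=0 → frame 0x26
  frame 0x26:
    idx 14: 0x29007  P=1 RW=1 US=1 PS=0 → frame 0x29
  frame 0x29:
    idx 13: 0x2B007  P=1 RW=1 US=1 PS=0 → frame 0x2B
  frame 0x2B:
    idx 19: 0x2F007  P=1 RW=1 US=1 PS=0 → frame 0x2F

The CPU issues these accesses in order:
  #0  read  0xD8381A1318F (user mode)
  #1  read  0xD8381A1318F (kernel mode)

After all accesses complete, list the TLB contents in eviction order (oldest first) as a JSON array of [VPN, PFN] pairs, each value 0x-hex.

Walk each access:
#0 VA=0xD8381A1318F (r,user):
  L0 @0x23[27] → 0x26007  P=1,RW=1,US=1,PS=0
  L1 @0x26[14] → 0x29007  P=1,RW=1,US=1,PS=0
  L2 @0x29[13] → 0x2B007  P=1,RW=1,US=1,PS=0
  L3 @0x2B[19] → 0x2F007  P=1,RW=1,US=1,PS=0
  ⇒ phys 0x2F18F  [4 reads]
#1 VA=0xD8381A1318F (r,kernel):
  TLB hit vpn=0xD8381A13 → PA=0x2F18F

TLB: [["0xD8381A13", "0x2F"]]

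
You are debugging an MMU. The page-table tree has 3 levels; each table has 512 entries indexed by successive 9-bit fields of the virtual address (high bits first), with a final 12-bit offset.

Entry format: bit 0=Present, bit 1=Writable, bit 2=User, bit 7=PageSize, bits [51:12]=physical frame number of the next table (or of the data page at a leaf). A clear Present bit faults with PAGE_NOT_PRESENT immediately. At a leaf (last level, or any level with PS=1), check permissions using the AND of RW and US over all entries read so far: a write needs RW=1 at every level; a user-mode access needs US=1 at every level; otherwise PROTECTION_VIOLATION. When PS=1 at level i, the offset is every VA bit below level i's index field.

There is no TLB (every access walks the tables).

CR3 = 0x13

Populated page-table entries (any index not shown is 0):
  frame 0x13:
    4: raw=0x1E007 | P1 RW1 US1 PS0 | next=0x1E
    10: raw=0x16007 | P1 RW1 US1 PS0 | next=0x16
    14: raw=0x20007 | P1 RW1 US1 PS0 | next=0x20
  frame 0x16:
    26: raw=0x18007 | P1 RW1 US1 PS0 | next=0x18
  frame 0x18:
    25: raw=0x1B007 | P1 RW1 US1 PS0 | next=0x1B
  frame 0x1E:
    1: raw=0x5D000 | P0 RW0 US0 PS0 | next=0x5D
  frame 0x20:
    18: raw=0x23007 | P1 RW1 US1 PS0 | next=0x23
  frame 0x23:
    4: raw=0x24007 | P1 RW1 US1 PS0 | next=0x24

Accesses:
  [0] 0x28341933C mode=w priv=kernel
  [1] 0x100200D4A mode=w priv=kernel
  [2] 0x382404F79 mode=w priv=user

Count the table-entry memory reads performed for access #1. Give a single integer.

Trace:
#0 VA=0x28341933C (w,kernel):
  lvl0: tbl 0x13, slot 10 ⇒ 0x16007 (P1/RW1/US1/PS0)
  lvl1: tbl 0x16, slot 26 ⇒ 0x18007 (P1/RW1/US1/PS0)
  lvl2: tbl 0x18, slot 25 ⇒ 0x1B007 (P1/RW1/US1/PS0)
  ✓ 0x1B33C  — 3 lookups
#1 VA=0x100200D4A (w,kernel):
  lvl0: tbl 0x13, slot 4 ⇒ 0x1E007 (P1/RW1/US1/PS0)
  lvl1: tbl 0x1E, slot 1 ⇒ 0x5D000 (P0/RW0/US0/PS0)
  → PAGE_NOT_PRESENT  (2 entries read)
#2 VA=0x382404F79 (w,user):
  lvl0: tbl 0x13, slot 14 ⇒ 0x20007 (P1/RW1/US1/PS0)
  lvl1: tbl 0x20, slot 18 ⇒ 0x23007 (P1/RW1/US1/PS0)
  lvl2: tbl 0x23, slot 4 ⇒ 0x24007 (P1/RW1/US1/PS0)
  ✓ 0x24F79  — 3 lookups

Entries read for #1: 2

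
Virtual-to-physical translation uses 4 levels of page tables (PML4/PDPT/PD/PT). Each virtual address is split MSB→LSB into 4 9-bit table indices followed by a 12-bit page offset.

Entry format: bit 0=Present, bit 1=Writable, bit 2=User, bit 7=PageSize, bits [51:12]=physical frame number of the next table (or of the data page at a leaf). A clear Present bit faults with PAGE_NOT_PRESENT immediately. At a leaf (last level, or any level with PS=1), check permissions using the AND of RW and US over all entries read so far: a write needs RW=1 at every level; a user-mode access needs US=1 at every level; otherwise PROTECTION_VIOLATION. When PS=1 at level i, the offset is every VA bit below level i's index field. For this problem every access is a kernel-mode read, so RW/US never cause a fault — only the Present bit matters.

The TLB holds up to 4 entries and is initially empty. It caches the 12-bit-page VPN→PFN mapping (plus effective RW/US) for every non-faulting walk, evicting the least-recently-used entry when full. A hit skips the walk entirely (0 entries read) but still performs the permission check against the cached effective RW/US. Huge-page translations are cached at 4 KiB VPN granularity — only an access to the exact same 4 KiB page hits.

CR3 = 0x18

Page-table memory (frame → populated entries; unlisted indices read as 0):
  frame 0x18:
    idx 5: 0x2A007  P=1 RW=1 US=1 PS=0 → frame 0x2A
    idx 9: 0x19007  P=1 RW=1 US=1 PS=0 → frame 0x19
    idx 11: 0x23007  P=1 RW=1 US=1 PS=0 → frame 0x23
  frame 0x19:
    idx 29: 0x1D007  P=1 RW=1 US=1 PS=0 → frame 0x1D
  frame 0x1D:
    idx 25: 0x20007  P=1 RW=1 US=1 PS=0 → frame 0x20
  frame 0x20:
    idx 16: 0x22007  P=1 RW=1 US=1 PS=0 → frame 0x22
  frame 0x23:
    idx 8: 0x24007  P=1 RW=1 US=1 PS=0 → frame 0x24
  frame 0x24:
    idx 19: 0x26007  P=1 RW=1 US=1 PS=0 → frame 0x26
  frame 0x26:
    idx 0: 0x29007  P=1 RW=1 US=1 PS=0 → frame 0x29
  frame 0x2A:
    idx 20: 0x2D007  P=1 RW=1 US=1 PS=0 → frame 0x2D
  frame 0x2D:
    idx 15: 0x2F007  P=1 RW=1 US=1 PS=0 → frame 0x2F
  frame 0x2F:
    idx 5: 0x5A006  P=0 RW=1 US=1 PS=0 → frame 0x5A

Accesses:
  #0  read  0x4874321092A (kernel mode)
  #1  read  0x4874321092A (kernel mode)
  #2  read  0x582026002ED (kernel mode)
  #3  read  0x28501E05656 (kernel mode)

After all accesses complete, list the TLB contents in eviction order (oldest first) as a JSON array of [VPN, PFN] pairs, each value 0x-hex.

Trace:
#0 VA=0x4874321092A (r,kernel):
  L0 @0x18[9] → 0x19007  P=1,RW=1,US=1,PS=0
  L1 @0x19[29] → 0x1D007  P=1,RW=1,US=1,PS=0
  L2 @0x1D[25] → 0x20007  P=1,RW=1,US=1,PS=0
  L3 @0x20[16] → 0x22007  P=1,RW=1,US=1,PS=0
  ⇒ phys 0x2292A  [4 reads]
#1 VA=0x4874321092A (r,kernel):
  TLB hit vpn=0x48743210 → PA=0x2292A
#2 VA=0x582026002ED (r,kernel):
  L0 @0x18[11] → 0x23007  P=1,RW=1,US=1,PS=0
  L1 @0x23[8] → 0x24007  P=1,RW=1,US=1,PS=0
  L2 @0x24[19] → 0x26007  P=1,RW=1,US=1,PS=0
  L3 @0x26[0] → 0x29007  P=1,RW=1,US=1,PS=0
  ⇒ phys 0x292ED  [4 reads]
#3 VA=0x28501E05656 (r,kernel):
  L0 @0x18[5] → 0x2A007  P=1,RW=1,US=1,PS=0
  L1 @0x2A[20] → 0x2D007  P=1,RW=1,US=1,PS=0
  L2 @0x2D[15] → 0x2F007  P=1,RW=1,US=1,PS=0
  L3 @0x2F[5] → 0x5A006  P=0,RW=1,US=1,PS=0
  ⇒ fault: PAGE_NOT_PRESENT  — 4 lookups

TLB: [["0x48743210", "0x22"], ["0x58202600", "0x29"]]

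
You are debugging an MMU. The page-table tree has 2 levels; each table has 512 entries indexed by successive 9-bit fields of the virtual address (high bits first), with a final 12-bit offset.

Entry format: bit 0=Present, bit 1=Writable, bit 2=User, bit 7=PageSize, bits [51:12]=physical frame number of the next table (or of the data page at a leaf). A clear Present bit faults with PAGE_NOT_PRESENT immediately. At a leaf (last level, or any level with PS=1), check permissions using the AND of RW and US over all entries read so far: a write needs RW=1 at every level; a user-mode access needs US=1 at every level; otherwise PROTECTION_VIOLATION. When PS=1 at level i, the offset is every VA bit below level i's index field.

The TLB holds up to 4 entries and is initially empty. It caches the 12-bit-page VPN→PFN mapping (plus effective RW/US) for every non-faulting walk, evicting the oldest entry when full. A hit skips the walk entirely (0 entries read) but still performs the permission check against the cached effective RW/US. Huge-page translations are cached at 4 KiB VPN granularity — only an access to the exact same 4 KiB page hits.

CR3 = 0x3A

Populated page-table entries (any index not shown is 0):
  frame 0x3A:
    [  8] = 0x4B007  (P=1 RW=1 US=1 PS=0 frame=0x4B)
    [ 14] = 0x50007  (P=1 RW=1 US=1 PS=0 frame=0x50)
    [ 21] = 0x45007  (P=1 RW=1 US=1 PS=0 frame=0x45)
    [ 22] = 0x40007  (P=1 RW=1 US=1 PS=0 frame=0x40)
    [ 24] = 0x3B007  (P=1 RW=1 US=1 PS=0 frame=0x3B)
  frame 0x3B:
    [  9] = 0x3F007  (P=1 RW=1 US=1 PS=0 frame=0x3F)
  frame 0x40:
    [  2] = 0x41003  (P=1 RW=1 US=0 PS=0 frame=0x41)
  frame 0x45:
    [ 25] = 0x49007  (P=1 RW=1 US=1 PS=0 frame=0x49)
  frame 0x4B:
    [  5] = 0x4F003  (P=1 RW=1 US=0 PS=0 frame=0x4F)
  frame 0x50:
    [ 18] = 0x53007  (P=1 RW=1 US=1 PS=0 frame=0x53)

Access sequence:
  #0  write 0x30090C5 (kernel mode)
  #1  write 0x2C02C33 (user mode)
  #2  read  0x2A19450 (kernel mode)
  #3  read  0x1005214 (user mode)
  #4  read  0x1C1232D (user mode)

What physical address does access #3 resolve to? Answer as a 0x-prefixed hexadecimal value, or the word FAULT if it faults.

Walk each access:
#0 VA=0x30090C5 (w,kernel):
  [0] read 0x3A idx=24: raw=0x3B007 flags P=1 W=1 U=1 S=0
  [1] read 0x3B idx=9: raw=0x3F007 flags P=1 W=1 U=1 S=0
  → PA=0x3F0C5  (2 entries read)
#1 VA=0x2C02C33 (w,user):
  [0] read 0x3A idx=22: raw=0x40007 flags P=1 W=1 U=1 S=0
  [1] read 0x40 idx=2: raw=0x41003 flags P=1 W=1 U=0 S=0
  → PROTECTION_VIOLATION  (2 entries read)
#2 VA=0x2A19450 (r,kernel):
  [0] read 0x3A idx=21: raw=0x45007 flags P=1 W=1 U=1 S=0
  [1] read 0x45 idx=25: raw=0x49007 flags P=1 W=1 U=1 S=0
  → PA=0x49450  (2 entries read)
#3 VA=0x1005214 (r,user):
  [0] read 0x3A idx=8: raw=0x4B007 flags P=1 W=1 U=1 S=0
  [1] read 0x4B idx=5: raw=0x4F003 flags P=1 W=1 U=0 S=0
  → PROTECTION_VIOLATION  (2 entries read)
#4 VA=0x1C1232D (r,user):
  [0] read 0x3A idx=14: raw=0x50007 flags P=1 W=1 U=1 S=0
  [1] read 0x50 idx=18: raw=0x53007 flags P=1 W=1 U=1 S=0
  → PA=0x5332D  (2 entries read)

Access #3 PA: FAULT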